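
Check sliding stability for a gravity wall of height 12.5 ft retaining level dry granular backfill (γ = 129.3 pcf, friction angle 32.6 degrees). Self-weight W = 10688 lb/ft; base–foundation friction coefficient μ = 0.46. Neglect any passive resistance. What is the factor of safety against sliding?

K_a = tan²(45° − 32.6°/2) = 0.2997.
P_a = ½K_aγH² = 0.5×0.2997×129.3×12.5² = 3028 lb/ft, acting at H/3 = 4.167 ft above the base.
FS_sliding = μW / P_a = 0.46×10688 / 3028 = 1.624.

1.62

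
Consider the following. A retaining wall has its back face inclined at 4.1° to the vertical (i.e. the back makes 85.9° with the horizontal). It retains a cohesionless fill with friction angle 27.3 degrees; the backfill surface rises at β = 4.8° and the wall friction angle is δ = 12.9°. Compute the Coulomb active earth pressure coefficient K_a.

K_a = sin²(α+φ) / [sin²α · sin(α−δ) · (1 + √{sin(φ+δ)sin(φ−β) / (sin(α−δ)sin(α+β))})²].
With α = 85.9°, φ = 27.3°, δ = 12.9°, β = 4.8°: K_a = 0.3903.

0.390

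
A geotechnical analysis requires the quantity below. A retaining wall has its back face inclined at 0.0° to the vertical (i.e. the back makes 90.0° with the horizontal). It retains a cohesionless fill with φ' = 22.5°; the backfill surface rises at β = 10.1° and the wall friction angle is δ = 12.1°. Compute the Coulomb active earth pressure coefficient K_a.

K_a = sin²(α+φ) / [sin²α · sin(α−δ) · (1 + √{sin(φ+δ)sin(φ−β) / (sin(α−δ)sin(α+β))})²].
With α = 90.0°, φ = 22.5°, δ = 12.1°, β = 10.1°: K_a = 0.4748.

0.475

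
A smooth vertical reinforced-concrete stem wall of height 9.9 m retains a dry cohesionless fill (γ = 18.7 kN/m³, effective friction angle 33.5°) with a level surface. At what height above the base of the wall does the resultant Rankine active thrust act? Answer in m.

3.30 m

K_a = 0.2887.
The pressure distribution is triangular, so the resultant acts at H/3 above the base = 9.9/3 = 3.300 m.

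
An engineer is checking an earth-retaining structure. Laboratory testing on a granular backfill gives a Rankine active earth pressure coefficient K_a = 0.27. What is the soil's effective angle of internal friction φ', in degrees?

35.1°

K_a = tan²(45° − φ/2) ⇒ 45° − φ/2 = arctan(√0.27) = 27.46°.
φ = 2(45° − 27.46°) = 35.09°.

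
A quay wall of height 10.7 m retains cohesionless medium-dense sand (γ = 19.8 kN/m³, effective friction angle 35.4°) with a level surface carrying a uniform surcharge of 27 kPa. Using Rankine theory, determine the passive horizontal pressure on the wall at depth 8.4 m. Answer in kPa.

K_p = (1 + sin φ)/(1 − sin φ) = 3.754.
σ_v = γz + q = 19.8 × 8.4 + 27 = 193.3 kPa.
σ_h = K_p σ_v = 3.754 × 193.3 = 725.7 kPa.

726 kPa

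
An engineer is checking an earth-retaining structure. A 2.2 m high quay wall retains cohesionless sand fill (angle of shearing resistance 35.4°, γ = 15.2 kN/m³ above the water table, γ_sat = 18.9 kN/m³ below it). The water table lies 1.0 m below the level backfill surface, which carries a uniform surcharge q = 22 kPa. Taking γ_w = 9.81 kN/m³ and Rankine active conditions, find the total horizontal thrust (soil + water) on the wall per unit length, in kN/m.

28.6 kN/m

K_a = tan²(45° − φ/2) = 0.2664.
γ' = 18.9 − 9.81 = 9.090 kN/m³. h₂ = H − d_w = 1.2 m.
σ'_h: at surface K_a·q = 5.861; at WT K_a(q+γd_w) = 9.910; at base K_a(q+γd_w+γ'h₂) = 12.82 kPa.
P₁ = ½(5.861+9.910)×1.0 = 7.885; P₂ = ½(9.910+12.82)×1.2 = 13.64; P_w = ½γ_w h₂² = 7.063.
Total = 7.885+13.64+7.063 = 28.58 kN/m.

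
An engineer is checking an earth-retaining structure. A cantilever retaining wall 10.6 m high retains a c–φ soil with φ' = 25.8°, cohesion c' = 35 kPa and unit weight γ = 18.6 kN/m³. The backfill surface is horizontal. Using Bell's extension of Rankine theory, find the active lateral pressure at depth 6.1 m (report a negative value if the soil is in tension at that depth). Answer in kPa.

K_a = (1 − sin φ)/(1 + sin φ) = 0.3935.
σ_a = K_a γ z − 2c√K_a = 0.3935×18.6×6.1 − 2×35×0.6273 = 0.7360 kPa.

0.736 kPa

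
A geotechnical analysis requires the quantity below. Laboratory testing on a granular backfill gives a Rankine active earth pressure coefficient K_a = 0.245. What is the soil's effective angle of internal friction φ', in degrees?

K_a = tan²(45° − φ/2) ⇒ 45° − φ/2 = arctan(√0.245) = 26.33°.
φ = 2(45° − 26.33°) = 37.33°.

37.3°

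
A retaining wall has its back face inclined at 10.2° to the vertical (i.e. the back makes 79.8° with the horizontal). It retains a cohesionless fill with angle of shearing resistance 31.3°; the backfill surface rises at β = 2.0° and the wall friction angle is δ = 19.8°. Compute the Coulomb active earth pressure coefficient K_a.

K_a = sin²(α+φ) / [sin²α · sin(α−δ) · (1 + √{sin(φ+δ)sin(φ−β) / (sin(α−δ)sin(α+β))})²].
With α = 79.8°, φ = 31.3°, δ = 19.8°, β = 2.0°: K_a = 0.3736.

0.374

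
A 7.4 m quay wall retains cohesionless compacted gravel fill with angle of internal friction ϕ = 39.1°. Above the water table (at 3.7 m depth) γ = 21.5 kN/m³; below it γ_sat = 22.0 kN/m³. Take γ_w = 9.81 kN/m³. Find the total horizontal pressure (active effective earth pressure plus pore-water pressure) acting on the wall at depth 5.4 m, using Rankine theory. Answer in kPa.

39.4 kPa

K_a = (1 − sin φ)/(1 + sin φ) = 0.2265.
γ' = 22.0 − 9.81 = 12.19 kN/m³.
Effective vertical stress at 5.4 m: σ'_v = 21.5×3.7 + 12.19×1.70 = 100.3 kPa.
σ'_h = K_a σ'_v = 0.2265 × 100.3 = 22.71 kPa; u = γ_w × 1.70 = 16.68 kPa.
Total σ_h = 22.71 + 16.68 = 39.39 kPa.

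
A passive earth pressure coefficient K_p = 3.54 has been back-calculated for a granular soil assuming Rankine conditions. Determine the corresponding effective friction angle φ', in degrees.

34.0°

K_p = (1+sin φ)/(1−sin φ) ⇒ sin φ = (K_p − 1)/(K_p + 1) = 0.5595.
φ = arcsin(0.5595) = 34.02°.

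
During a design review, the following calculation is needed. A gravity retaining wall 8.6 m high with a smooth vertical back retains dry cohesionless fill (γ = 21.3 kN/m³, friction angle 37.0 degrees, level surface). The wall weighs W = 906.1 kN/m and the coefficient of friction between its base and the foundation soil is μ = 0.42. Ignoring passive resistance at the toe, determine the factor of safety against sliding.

1.94

K_a = tan²(45° − 37.0°/2) = 0.2486.
P_a = ½K_aγH² = 0.5×0.2486×21.3×8.6² = 195.8 kN/m, acting at H/3 = 2.867 m above the base.
FS_sliding = μW / P_a = 0.42×906.1 / 195.8 = 1.944.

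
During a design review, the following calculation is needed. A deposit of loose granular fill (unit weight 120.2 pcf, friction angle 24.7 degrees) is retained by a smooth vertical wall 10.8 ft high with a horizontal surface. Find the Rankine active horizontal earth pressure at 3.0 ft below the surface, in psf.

148 psf

K_a = (1 − sin φ)/(1 + sin φ) = 0.4106.
σ_h = K_a γ z = 0.4106 × 120.2 × 3.0 = 148.1 psf.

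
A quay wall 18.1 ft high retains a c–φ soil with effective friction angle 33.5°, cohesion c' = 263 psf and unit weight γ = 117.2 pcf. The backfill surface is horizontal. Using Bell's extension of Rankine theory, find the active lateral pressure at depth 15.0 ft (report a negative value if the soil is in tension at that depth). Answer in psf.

K_a = (1 − sin φ)/(1 + sin φ) = 0.2887.
σ_a = K_a γ z − 2c√K_a = 0.2887×117.2×15.0 − 2×263×0.5373 = 224.9 psf.

225 psf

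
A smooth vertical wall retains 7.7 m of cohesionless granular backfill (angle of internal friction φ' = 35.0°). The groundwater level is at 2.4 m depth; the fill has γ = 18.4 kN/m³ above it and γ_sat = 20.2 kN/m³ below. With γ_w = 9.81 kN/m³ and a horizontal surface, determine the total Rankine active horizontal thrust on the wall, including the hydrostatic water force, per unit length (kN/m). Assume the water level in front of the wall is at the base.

255 kN/m

K_a = tan²(45° − φ/2) = 0.2710.
γ' = 20.2 − 9.81 = 10.39 kN/m³. Depth below WT = 5.3 m.
σ'_h at WT = K_a γ d_w = 11.97 kPa; at base = 11.97 + K_a γ' × 5.3 = 26.89 kPa.
P₁ (0–2.4 m) = ½×11.97×2.4 = 14.36. P₂ (2.4–7.7 m) = ½(11.97+26.89)×5.3 = 103.0.
P_w = ½ γ_w h₂² = 0.5×9.81×5.3² = 137.8. Total = 14.36+103.0+137.8 = 255.1 kN/m.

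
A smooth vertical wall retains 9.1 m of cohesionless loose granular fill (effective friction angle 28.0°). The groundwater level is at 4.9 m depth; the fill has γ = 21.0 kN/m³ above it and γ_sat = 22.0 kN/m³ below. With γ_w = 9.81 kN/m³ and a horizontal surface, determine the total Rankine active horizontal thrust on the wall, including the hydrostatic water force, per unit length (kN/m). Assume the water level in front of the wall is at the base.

372 kN/m

K_a = tan²(45° − φ/2) = 0.3610.
γ' = 22.0 − 9.81 = 12.19 kN/m³. Depth below WT = 4.2 m.
σ'_h at WT = K_a γ d_w = 37.15 kPa; at base = 37.15 + K_a γ' × 4.2 = 55.63 kPa.
P₁ (0–4.9 m) = ½×37.15×4.9 = 91.02. P₂ (4.9–9.1 m) = ½(37.15+55.63)×4.2 = 194.8.
P_w = ½ γ_w h₂² = 0.5×9.81×4.2² = 86.52. Total = 91.02+194.8+86.52 = 372.4 kN/m.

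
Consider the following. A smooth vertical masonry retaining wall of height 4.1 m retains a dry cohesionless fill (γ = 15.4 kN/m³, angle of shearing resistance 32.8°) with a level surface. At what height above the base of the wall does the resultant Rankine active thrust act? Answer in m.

K_a = 0.2973.
The pressure distribution is triangular, so the resultant acts at H/3 above the base = 4.1/3 = 1.367 m.

1.37 m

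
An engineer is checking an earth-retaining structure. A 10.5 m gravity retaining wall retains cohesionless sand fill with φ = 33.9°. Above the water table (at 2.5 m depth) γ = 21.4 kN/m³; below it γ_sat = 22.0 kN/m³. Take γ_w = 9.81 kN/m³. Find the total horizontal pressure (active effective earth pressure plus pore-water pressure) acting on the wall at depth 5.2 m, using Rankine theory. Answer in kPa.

K_a = (1 − sin φ)/(1 + sin φ) = 0.2839.
γ' = 22.0 − 9.81 = 12.19 kN/m³.
Effective vertical stress at 5.2 m: σ'_v = 21.4×2.5 + 12.19×2.70 = 86.41 kPa.
σ'_h = K_a σ'_v = 0.2839 × 86.41 = 24.53 kPa; u = γ_w × 2.70 = 26.49 kPa.
Total σ_h = 24.53 + 26.49 = 51.02 kPa.

51.0 kPa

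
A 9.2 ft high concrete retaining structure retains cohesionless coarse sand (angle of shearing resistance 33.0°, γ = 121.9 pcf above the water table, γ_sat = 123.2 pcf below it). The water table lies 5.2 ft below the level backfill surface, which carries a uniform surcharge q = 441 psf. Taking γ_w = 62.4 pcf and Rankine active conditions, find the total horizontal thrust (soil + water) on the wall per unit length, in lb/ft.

3070 lb/ft

K_a = tan²(45° − φ/2) = 0.2948.
γ' = 123.2 − 62.4 = 60.80 pcf. h₂ = H − d_w = 4.0 ft.
σ'_h: at surface K_a·q = 130.0; at WT K_a(q+γd_w) = 316.9; at base K_a(q+γd_w+γ'h₂) = 388.6 psf.
P₁ = ½(130.0+316.9)×5.2 = 1162; P₂ = ½(316.9+388.6)×4.0 = 1411; P_w = ½γ_w h₂² = 499.2.
Total = 1162+1411+499.2 = 3072 lb/ft.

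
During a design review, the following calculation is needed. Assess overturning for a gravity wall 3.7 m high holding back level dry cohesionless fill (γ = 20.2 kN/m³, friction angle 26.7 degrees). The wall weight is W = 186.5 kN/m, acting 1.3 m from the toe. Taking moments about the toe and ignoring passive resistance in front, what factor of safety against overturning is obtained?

3.74

K_a = tan²(45° − 26.7°/2) = 0.3800.
P_a = ½K_aγH² = 0.5×0.3800×20.2×3.7² = 52.54 kN/m, acting at H/3 = 1.233 m above the base.
Overturning moment M_o = P_a × H/3 = 52.54 × 1.233 = 64.79.
Resisting moment M_r = W × 1.3 = 186.5 × 1.3 = 242.5.
FS_overturning = M_r/M_o = 242.5/64.79 = 3.742.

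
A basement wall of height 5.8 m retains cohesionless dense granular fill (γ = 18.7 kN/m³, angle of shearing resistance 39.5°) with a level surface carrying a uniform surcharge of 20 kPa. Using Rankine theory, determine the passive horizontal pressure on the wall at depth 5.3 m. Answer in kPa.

535 kPa

K_p = (1 + sin φ)/(1 − sin φ) = 4.496.
σ_v = γz + q = 18.7 × 5.3 + 20 = 119.1 kPa.
σ_h = K_p σ_v = 4.496 × 119.1 = 535.5 kPa.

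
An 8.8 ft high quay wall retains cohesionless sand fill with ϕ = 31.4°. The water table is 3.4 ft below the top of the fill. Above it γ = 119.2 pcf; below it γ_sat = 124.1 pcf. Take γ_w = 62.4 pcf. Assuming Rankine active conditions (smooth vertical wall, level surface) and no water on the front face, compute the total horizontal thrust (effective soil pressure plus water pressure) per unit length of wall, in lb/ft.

2100 lb/ft

K_a = tan²(45° − φ/2) = 0.3149.
γ' = 124.1 − 62.4 = 61.70 pcf. Depth below WT = 5.4 ft.
σ'_h at WT = K_a γ d_w = 127.6 psf; at base = 127.6 + K_a γ' × 5.4 = 232.6 psf.
P₁ (0–3.4 ft) = ½×127.6×3.4 = 217.0. P₂ (3.4–8.8 ft) = ½(127.6+232.6)×5.4 = 972.5.
P_w = ½ γ_w h₂² = 0.5×62.4×5.4² = 909.8. Total = 217.0+972.5+909.8 = 2099 lb/ft.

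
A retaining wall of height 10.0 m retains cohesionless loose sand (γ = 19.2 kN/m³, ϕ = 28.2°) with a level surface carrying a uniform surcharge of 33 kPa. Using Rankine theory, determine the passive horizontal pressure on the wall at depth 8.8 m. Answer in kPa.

564 kPa

K_p = (1 + sin φ)/(1 − sin φ) = 2.792.
σ_v = γz + q = 19.2 × 8.8 + 33 = 202.0 kPa.
σ_h = K_p σ_v = 2.792 × 202.0 = 563.8 kPa.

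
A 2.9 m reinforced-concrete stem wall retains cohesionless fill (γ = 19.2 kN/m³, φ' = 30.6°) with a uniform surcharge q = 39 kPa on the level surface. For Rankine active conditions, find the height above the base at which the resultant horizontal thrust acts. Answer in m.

K_a = 0.3253.
Triangular part P₁ = ½K_aγH² = 26.27 at H/3 = 0.9667 m; rectangular part P₂ = K_a q H = 36.80 at H/2 = 1.450 m.
ȳ = (P₁·0.9667 + P₂·1.450)/(P₁+P₂) = 1.249 m.

1.25 m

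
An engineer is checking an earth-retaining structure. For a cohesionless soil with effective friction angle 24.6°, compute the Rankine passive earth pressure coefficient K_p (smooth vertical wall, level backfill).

K_p = (1 + sin φ)/(1 − sin φ) = tan²(45° + 24.6°/2) = 2.426.

2.43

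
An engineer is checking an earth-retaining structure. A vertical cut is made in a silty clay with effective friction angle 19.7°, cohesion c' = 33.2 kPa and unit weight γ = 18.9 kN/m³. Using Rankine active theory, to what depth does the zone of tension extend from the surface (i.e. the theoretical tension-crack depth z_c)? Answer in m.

K_a = tan²(45° − 19.7°/2) = 0.4958; √K_a = 0.7041.
The active pressure is zero where K_a γ z = 2c√K_a, so z_c = 2c/(γ√K_a) = 2×33.2/(18.9×0.7041) = 4.990 m.

4.99 m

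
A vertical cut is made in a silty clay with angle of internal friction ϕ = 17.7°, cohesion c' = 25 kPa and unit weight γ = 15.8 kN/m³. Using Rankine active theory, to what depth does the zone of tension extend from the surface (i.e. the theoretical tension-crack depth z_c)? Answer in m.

K_a = tan²(45° − 17.7°/2) = 0.5337; √K_a = 0.7306.
The active pressure is zero where K_a γ z = 2c√K_a, so z_c = 2c/(γ√K_a) = 2×25/(15.8×0.7306) = 4.332 m.

4.33 m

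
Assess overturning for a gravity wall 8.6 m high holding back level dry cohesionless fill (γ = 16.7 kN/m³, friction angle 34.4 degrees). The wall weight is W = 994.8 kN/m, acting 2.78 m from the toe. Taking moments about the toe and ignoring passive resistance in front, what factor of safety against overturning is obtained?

5.62

K_a = tan²(45° − 34.4°/2) = 0.2780.
P_a = ½K_aγH² = 0.5×0.2780×16.7×8.6² = 171.7 kN/m, acting at H/3 = 2.867 m above the base.
Overturning moment M_o = P_a × H/3 = 171.7 × 2.867 = 492.1.
Resisting moment M_r = W × 2.78 = 994.8 × 2.78 = 2766.
FS_overturning = M_r/M_o = 2766/492.1 = 5.620.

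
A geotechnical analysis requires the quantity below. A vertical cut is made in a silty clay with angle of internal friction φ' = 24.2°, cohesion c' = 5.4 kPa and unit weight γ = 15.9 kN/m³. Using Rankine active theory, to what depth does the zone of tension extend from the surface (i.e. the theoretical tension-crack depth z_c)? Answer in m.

K_a = tan²(45° − 24.2°/2) = 0.4185; √K_a = 0.6469.
The active pressure is zero where K_a γ z = 2c√K_a, so z_c = 2c/(γ√K_a) = 2×5.4/(15.9×0.6469) = 1.050 m.

1.05 m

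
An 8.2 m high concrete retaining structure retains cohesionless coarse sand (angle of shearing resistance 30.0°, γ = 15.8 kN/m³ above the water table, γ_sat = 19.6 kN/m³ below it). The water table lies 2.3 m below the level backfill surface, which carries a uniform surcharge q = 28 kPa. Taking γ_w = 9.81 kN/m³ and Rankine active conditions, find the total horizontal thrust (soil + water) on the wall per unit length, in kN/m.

K_a = tan²(45° − φ/2) = 0.3333.
γ' = 19.6 − 9.81 = 9.790 kN/m³. h₂ = H − d_w = 5.9 m.
σ'_h: at surface K_a·q = 9.333; at WT K_a(q+γd_w) = 21.45; at base K_a(q+γd_w+γ'h₂) = 40.70 kPa.
P₁ = ½(9.333+21.45)×2.3 = 35.40; P₂ = ½(21.45+40.70)×5.9 = 183.3; P_w = ½γ_w h₂² = 170.7.
Total = 35.40+183.3+170.7 = 389.5 kN/m.

389 kN/m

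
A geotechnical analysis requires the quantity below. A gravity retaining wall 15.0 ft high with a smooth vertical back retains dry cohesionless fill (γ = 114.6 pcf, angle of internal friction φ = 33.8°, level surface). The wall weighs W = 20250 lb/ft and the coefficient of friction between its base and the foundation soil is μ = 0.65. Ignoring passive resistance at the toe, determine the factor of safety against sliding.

3.58

K_a = tan²(45° − 33.8°/2) = 0.2851.
P_a = ½K_aγH² = 0.5×0.2851×114.6×15.0² = 3676 lb/ft, acting at H/3 = 5.000 ft above the base.
FS_sliding = μW / P_a = 0.65×20250 / 3676 = 3.581.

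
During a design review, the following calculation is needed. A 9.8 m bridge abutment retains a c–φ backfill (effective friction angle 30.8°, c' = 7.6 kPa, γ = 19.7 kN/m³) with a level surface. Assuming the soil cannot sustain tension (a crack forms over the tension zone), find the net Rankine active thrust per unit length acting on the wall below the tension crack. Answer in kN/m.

K_a = 0.3227; √K_a = 0.5681.
Tension-crack depth z_c = 2c/(γ√K_a) = 2×7.6/(19.7×0.5681) = 1.358 m.
σ_a at base = K_a γ H − 2c√K_a = 0.3227×19.7×9.8 − 2×7.6×0.5681 = 53.67 kPa.
P_a = ½ × 53.67 × (H − z_c) = 0.5×53.67×8.442 = 226.5 kN/m.

227 kN/m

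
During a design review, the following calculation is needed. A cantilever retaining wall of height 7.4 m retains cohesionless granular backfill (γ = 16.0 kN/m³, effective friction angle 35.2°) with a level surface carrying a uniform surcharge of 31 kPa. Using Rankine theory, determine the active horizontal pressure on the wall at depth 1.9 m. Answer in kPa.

16.5 kPa

K_a = (1 − sin φ)/(1 + sin φ) = 0.2687.
σ_v = γz + q = 16.0 × 1.9 + 31 = 61.40 kPa.
σ_h = K_a σ_v = 0.2687 × 61.40 = 16.50 kPa.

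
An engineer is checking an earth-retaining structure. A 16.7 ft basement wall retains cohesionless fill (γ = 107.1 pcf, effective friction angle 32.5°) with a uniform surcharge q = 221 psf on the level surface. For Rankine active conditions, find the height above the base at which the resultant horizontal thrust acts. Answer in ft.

K_a = 0.3010.
Triangular part P₁ = ½K_aγH² = 4495 at H/3 = 5.567 ft; rectangular part P₂ = K_a q H = 1111 at H/2 = 8.350 ft.
ȳ = (P₁·5.567 + P₂·8.350)/(P₁+P₂) = 6.118 ft.

6.12 ft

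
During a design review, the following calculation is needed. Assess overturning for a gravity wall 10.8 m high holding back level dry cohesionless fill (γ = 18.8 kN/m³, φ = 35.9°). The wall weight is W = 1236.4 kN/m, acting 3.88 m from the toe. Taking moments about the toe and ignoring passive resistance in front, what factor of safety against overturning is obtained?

K_a = tan²(45° − 35.9°/2) = 0.2607.
P_a = ½K_aγH² = 0.5×0.2607×18.8×10.8² = 285.9 kN/m, acting at H/3 = 3.600 m above the base.
Overturning moment M_o = P_a × H/3 = 285.9 × 3.600 = 1029.
Resisting moment M_r = W × 3.88 = 1236.4 × 3.88 = 4797.
FS_overturning = M_r/M_o = 4797/1029 = 4.661.

4.66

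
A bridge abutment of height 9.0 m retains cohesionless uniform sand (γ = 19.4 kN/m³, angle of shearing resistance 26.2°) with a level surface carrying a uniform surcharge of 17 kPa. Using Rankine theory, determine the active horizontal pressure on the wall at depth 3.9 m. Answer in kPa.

35.9 kPa

K_a = (1 − sin φ)/(1 + sin φ) = 0.3874.
σ_v = γz + q = 19.4 × 3.9 + 17 = 92.66 kPa.
σ_h = K_a σ_v = 0.3874 × 92.66 = 35.90 kPa.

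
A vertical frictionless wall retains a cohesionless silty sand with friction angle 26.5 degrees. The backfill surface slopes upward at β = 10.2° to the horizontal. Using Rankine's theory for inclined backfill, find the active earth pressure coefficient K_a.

0.406

K_a = cos β · (cos β − √(cos²β − cos²φ)) / (cos β + √(cos²β − cos²φ)).
cos β = 0.9842, cos φ = 0.8949, √(cos²β − cos²φ) = 0.4096.
K_a = 0.9842 × (0.9842 − 0.4096)/(0.9842 + 0.4096) = 0.4058.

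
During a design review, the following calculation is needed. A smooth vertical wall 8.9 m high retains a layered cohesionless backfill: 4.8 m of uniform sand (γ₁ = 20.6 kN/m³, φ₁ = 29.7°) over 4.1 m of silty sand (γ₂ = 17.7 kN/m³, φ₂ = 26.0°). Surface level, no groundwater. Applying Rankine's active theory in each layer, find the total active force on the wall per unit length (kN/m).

K_a1 = tan²(45°−29.7°/2) = 0.3374; K_a2 = tan²(45°−26.0°/2) = 0.3905.
Layer 1: σ at base = K_a1 γ₁ h₁ = 33.36 kPa; P₁ = ½×33.36×4.8 = 80.06.
Layer 2: σ_v at top = γ₁h₁ = 98.88; σ_h top = K_a2×98.88 = 38.61; σ_h base = K_a2×(98.88+17.7×4.1) = 66.94.
P₂ = ½(38.61+66.94)×4.1 = 216.4. Total P_a = 80.06+216.4 = 296.4 kN/m.

296 kN/m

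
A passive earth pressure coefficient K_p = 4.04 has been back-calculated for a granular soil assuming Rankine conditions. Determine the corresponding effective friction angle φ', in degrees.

37.1°

K_p = (1+sin φ)/(1−sin φ) ⇒ sin φ = (K_p − 1)/(K_p + 1) = 0.6032.
φ = arcsin(0.6032) = 37.10°.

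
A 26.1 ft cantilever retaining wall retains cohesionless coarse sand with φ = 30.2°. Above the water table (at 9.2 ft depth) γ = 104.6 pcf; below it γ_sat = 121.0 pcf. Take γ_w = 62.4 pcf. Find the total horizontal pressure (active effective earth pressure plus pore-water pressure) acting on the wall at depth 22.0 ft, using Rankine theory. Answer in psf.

1360 psf

K_a = (1 − sin φ)/(1 + sin φ) = 0.3307.
γ' = 121.0 − 62.4 = 58.60 pcf.
Effective vertical stress at 22.0 ft: σ'_v = 104.6×9.2 + 58.60×12.8 = 1712 psf.
σ'_h = K_a σ'_v = 0.3307 × 1712 = 566.2 psf; u = γ_w × 12.8 = 798.7 psf.
Total σ_h = 566.2 + 798.7 = 1365 psf.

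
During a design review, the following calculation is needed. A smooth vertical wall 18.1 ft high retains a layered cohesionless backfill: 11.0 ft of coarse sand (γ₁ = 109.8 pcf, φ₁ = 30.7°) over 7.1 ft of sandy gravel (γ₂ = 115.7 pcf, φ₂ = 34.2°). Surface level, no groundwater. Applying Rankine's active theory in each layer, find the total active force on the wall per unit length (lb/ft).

5370 lb/ft

K_a1 = tan²(45°−30.7°/2) = 0.3240; K_a2 = tan²(45°−34.2°/2) = 0.2803.
Layer 1: σ at base = K_a1 γ₁ h₁ = 391.4 psf; P₁ = ½×391.4×11.0 = 2152.
Layer 2: σ_v at top = γ₁h₁ = 1208; σ_h top = K_a2×1208 = 338.6; σ_h base = K_a2×(1208+115.7×7.1) = 568.9.
P₂ = ½(338.6+568.9)×7.1 = 3222. Total P_a = 2152+3222 = 5374 lb/ft.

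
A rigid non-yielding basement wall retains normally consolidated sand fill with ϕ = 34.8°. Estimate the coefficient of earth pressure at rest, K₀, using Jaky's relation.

K₀ = 1 − sin φ' = 1 − sin 34.8° = 0.4293.

0.429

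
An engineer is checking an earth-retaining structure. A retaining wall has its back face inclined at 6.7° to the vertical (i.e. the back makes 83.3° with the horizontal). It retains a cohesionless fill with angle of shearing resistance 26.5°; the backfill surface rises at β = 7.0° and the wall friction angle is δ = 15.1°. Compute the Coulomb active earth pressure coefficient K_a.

K_a = sin²(α+φ) / [sin²α · sin(α−δ) · (1 + √{sin(φ+δ)sin(φ−β) / (sin(α−δ)sin(α+β))})²].
With α = 83.3°, φ = 26.5°, δ = 15.1°, β = 7.0°: K_a = 0.4362.

0.436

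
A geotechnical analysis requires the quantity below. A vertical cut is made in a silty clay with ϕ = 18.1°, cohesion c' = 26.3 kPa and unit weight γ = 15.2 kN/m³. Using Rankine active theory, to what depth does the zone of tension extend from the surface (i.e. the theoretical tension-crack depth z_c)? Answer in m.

4.77 m

K_a = tan²(45° − 18.1°/2) = 0.5259; √K_a = 0.7252.
The active pressure is zero where K_a γ z = 2c√K_a, so z_c = 2c/(γ√K_a) = 2×26.3/(15.2×0.7252) = 4.772 m.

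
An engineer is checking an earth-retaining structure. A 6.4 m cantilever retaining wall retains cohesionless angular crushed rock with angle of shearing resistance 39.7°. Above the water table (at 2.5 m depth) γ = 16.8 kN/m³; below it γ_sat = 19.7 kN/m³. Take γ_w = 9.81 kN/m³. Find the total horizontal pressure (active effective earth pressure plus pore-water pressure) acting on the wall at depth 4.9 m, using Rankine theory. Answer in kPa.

K_a = (1 − sin φ)/(1 + sin φ) = 0.2204.
γ' = 19.7 − 9.81 = 9.890 kN/m³.
Effective vertical stress at 4.9 m: σ'_v = 16.8×2.5 + 9.890×2.40 = 65.74 kPa.
σ'_h = K_a σ'_v = 0.2204 × 65.74 = 14.49 kPa; u = γ_w × 2.40 = 23.54 kPa.
Total σ_h = 14.49 + 23.54 = 38.03 kPa.

38.0 kPa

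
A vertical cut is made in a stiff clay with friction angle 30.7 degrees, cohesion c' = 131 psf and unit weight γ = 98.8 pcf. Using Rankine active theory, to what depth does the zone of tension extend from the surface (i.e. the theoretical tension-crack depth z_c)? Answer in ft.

K_a = tan²(45° − 30.7°/2) = 0.3240; √K_a = 0.5692.
The active pressure is zero where K_a γ z = 2c√K_a, so z_c = 2c/(γ√K_a) = 2×131/(98.8×0.5692) = 4.659 ft.

4.66 ft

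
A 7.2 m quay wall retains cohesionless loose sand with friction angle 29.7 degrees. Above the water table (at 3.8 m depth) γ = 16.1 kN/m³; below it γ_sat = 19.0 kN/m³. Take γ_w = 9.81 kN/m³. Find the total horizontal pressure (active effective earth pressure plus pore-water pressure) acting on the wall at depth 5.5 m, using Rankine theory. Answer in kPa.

42.6 kPa

K_a = (1 − sin φ)/(1 + sin φ) = 0.3374.
γ' = 19.0 − 9.81 = 9.190 kN/m³.
Effective vertical stress at 5.5 m: σ'_v = 16.1×3.8 + 9.190×1.70 = 76.80 kPa.
σ'_h = K_a σ'_v = 0.3374 × 76.80 = 25.91 kPa; u = γ_w × 1.70 = 16.68 kPa.
Total σ_h = 25.91 + 16.68 = 42.59 kPa.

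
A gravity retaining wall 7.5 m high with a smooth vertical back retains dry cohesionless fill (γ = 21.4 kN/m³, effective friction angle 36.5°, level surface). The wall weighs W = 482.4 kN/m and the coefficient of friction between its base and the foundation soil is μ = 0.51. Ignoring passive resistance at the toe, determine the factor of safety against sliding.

1.61

K_a = tan²(45° − 36.5°/2) = 0.2541.
P_a = ½K_aγH² = 0.5×0.2541×21.4×7.5² = 152.9 kN/m, acting at H/3 = 2.500 m above the base.
FS_sliding = μW / P_a = 0.51×482.4 / 152.9 = 1.609.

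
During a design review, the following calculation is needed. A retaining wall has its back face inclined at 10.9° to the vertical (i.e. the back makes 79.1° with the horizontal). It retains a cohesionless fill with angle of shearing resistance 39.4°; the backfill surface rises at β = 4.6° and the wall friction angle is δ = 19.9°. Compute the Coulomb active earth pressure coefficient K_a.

0.302

K_a = sin²(α+φ) / [sin²α · sin(α−δ) · (1 + √{sin(φ+δ)sin(φ−β) / (sin(α−δ)sin(α+β))})²].
With α = 79.1°, φ = 39.4°, δ = 19.9°, β = 4.6°: K_a = 0.3017.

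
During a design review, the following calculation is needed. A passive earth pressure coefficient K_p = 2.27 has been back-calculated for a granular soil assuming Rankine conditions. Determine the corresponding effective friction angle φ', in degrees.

K_p = (1+sin φ)/(1−sin φ) ⇒ sin φ = (K_p − 1)/(K_p + 1) = 0.3884.
φ = arcsin(0.3884) = 22.85°.

22.9°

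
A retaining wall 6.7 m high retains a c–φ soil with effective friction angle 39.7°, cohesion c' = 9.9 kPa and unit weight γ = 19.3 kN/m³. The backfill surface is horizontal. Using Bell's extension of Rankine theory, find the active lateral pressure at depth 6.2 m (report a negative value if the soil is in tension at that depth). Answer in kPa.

K_a = (1 − sin φ)/(1 + sin φ) = 0.2204.
σ_a = K_a γ z − 2c√K_a = 0.2204×19.3×6.2 − 2×9.9×0.4695 = 17.08 kPa.

17.1 kPa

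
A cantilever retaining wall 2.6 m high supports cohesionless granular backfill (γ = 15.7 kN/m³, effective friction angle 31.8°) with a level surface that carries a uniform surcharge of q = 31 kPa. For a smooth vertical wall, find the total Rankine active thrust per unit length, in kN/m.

K_a = tan²(45° − φ/2) = 0.3098.
Soil triangle: ½ K_a γ H² = 0.5×0.3098×15.7×2.6² = 16.44 kN/m.
Surcharge rectangle: K_a q H = 0.3098×31×2.6 = 24.97 kN/m.
Total = 16.44 + 24.97 = 41.41 kN/m.

41.4 kN/m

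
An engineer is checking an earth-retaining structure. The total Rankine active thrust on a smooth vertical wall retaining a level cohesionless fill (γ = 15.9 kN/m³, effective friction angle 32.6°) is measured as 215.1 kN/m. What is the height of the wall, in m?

K_a = 0.2997. P_a = ½ K_a γ H² ⇒ H = √(2P_a/(K_a γ)).
H = √(2×215.1/(0.2997×15.9)) = 9.501 m.

9.50 m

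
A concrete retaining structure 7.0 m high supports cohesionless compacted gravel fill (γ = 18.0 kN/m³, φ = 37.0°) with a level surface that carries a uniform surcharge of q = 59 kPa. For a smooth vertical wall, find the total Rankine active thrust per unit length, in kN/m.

212 kN/m

K_a = tan²(45° − φ/2) = 0.2486.
Soil triangle: ½ K_a γ H² = 0.5×0.2486×18.0×7.0² = 109.6 kN/m.
Surcharge rectangle: K_a q H = 0.2486×59×7.0 = 102.7 kN/m.
Total = 109.6 + 102.7 = 212.3 kN/m.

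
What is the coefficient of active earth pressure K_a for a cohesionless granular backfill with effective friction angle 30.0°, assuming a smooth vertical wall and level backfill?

0.333

K_a = tan²(45° − φ/2) = tan²(30.00°) = 0.3333.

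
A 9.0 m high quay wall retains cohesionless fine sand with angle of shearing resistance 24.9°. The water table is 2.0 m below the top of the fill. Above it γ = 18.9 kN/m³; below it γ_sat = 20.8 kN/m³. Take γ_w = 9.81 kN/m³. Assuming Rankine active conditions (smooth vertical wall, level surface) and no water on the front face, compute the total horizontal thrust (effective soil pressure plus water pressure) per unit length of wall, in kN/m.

473 kN/m

K_a = tan²(45° − φ/2) = 0.4074.
γ' = 20.8 − 9.81 = 10.99 kN/m³. Depth below WT = 7.0 m.
σ'_h at WT = K_a γ d_w = 15.40 kPa; at base = 15.40 + K_a γ' × 7.0 = 46.74 kPa.
P₁ (0–2.0 m) = ½×15.40×2.0 = 15.40. P₂ (2.0–9.0 m) = ½(15.40+46.74)×7.0 = 217.5.
P_w = ½ γ_w h₂² = 0.5×9.81×7.0² = 240.3. Total = 15.40+217.5+240.3 = 473.3 kN/m.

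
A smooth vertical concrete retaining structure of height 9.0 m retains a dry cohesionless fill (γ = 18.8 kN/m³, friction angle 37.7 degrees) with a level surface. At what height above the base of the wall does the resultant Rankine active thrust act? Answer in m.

K_a = 0.2411.
The pressure distribution is triangular, so the resultant acts at H/3 above the base = 9.0/3 = 3.000 m.

3.00 m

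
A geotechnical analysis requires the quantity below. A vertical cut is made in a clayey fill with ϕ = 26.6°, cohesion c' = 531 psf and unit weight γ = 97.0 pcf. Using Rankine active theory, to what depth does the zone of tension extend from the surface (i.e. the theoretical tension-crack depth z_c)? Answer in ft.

K_a = tan²(45° − 26.6°/2) = 0.3814; √K_a = 0.6176.
The active pressure is zero where K_a γ z = 2c√K_a, so z_c = 2c/(γ√K_a) = 2×531/(97.0×0.6176) = 17.73 ft.

17.7 ft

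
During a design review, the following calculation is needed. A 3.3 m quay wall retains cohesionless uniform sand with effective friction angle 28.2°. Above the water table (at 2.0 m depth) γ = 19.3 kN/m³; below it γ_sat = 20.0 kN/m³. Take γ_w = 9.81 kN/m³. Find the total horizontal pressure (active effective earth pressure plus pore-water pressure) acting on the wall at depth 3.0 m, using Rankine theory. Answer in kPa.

K_a = (1 − sin φ)/(1 + sin φ) = 0.3582.
γ' = 20.0 − 9.81 = 10.19 kN/m³.
Effective vertical stress at 3.0 m: σ'_v = 19.3×2.0 + 10.19×1.00 = 48.79 kPa.
σ'_h = K_a σ'_v = 0.3582 × 48.79 = 17.48 kPa; u = γ_w × 1.00 = 9.810 kPa.
Total σ_h = 17.48 + 9.810 = 27.29 kPa.

27.3 kPa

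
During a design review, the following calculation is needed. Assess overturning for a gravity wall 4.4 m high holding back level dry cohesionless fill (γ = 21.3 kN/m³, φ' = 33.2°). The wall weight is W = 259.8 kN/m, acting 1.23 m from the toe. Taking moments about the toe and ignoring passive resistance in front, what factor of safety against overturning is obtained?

K_a = tan²(45° − 33.2°/2) = 0.2924.
P_a = ½K_aγH² = 0.5×0.2924×21.3×4.4² = 60.28 kN/m, acting at H/3 = 1.467 m above the base.
Overturning moment M_o = P_a × H/3 = 60.28 × 1.467 = 88.41.
Resisting moment M_r = W × 1.23 = 259.8 × 1.23 = 319.6.
FS_overturning = M_r/M_o = 319.6/88.41 = 3.615.

3.61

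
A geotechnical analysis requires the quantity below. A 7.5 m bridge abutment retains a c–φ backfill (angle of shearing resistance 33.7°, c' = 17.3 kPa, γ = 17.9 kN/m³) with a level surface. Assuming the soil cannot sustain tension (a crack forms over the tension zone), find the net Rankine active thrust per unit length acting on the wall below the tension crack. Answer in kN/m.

K_a = 0.2863; √K_a = 0.5351.
Tension-crack depth z_c = 2c/(γ√K_a) = 2×17.3/(17.9×0.5351) = 3.613 m.
σ_a at base = K_a γ H − 2c√K_a = 0.2863×17.9×7.5 − 2×17.3×0.5351 = 19.92 kPa.
P_a = ½ × 19.92 × (H − z_c) = 0.5×19.92×3.887 = 38.72 kN/m.

38.7 kN/m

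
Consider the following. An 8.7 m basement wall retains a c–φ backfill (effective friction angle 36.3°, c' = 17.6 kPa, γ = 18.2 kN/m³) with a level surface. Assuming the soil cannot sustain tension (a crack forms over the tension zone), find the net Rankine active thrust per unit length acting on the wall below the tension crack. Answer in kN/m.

55.5 kN/m

K_a = 0.2563; √K_a = 0.5062.
Tension-crack depth z_c = 2c/(γ√K_a) = 2×17.6/(18.2×0.5062) = 3.821 m.
σ_a at base = K_a γ H − 2c√K_a = 0.2563×18.2×8.7 − 2×17.6×0.5062 = 22.76 kPa.
P_a = ½ × 22.76 × (H − z_c) = 0.5×22.76×4.879 = 55.53 kN/m.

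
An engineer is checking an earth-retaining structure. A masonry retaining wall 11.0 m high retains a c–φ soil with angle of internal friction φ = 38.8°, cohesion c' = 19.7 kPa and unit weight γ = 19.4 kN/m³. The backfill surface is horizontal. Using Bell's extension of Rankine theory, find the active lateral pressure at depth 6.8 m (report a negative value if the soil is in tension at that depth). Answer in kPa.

K_a = (1 − sin φ)/(1 + sin φ) = 0.2296.
σ_a = K_a γ z − 2c√K_a = 0.2296×19.4×6.8 − 2×19.7×0.4791 = 11.41 kPa.

11.4 kPa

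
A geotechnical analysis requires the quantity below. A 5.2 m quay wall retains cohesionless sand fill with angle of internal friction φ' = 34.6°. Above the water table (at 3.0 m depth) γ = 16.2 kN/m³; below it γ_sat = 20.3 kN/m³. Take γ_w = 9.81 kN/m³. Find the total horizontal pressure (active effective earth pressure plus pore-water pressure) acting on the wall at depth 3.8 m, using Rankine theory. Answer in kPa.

23.6 kPa

K_a = (1 − sin φ)/(1 + sin φ) = 0.2756.
γ' = 20.3 − 9.81 = 10.49 kN/m³.
Effective vertical stress at 3.8 m: σ'_v = 16.2×3.0 + 10.49×0.800 = 56.99 kPa.
σ'_h = K_a σ'_v = 0.2756 × 56.99 = 15.71 kPa; u = γ_w × 0.800 = 7.848 kPa.
Total σ_h = 15.71 + 7.848 = 23.56 kPa.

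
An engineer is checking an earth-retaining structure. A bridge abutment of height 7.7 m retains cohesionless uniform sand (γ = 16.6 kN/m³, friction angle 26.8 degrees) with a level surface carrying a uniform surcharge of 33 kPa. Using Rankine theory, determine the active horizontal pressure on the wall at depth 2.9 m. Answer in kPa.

30.7 kPa

K_a = (1 − sin φ)/(1 + sin φ) = 0.3785.
σ_v = γz + q = 16.6 × 2.9 + 33 = 81.14 kPa.
σ_h = K_a σ_v = 0.3785 × 81.14 = 30.71 kPa.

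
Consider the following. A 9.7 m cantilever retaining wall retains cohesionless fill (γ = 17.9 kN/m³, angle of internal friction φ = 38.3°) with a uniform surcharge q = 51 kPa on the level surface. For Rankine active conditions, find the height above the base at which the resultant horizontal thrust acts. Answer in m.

3.83 m

K_a = 0.2347.
Triangular part P₁ = ½K_aγH² = 197.7 at H/3 = 3.233 m; rectangular part P₂ = K_a q H = 116.1 at H/2 = 4.850 m.
ȳ = (P₁·3.233 + P₂·4.850)/(P₁+P₂) = 3.832 m.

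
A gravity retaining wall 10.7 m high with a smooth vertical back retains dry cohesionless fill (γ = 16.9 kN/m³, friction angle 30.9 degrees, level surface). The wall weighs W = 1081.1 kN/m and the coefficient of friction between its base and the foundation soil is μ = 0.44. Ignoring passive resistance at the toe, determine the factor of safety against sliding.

1.53

K_a = tan²(45° − 30.9°/2) = 0.3214.
P_a = ½K_aγH² = 0.5×0.3214×16.9×10.7² = 310.9 kN/m, acting at H/3 = 3.567 m above the base.
FS_sliding = μW / P_a = 0.44×1081.1 / 310.9 = 1.530.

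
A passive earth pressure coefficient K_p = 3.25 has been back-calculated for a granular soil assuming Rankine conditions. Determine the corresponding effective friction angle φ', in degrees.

K_p = (1+sin φ)/(1−sin φ) ⇒ sin φ = (K_p − 1)/(K_p + 1) = 0.5294.
φ = arcsin(0.5294) = 31.97°.

32.0°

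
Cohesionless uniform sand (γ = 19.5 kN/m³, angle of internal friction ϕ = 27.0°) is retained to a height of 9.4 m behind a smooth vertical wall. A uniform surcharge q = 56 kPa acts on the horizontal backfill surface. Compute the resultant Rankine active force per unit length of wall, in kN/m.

521 kN/m

K_a = tan²(45° − φ/2) = 0.3755.
Soil triangle: ½ K_a γ H² = 0.5×0.3755×19.5×9.4² = 323.5 kN/m.
Surcharge rectangle: K_a q H = 0.3755×56×9.4 = 197.7 kN/m.
Total = 323.5 + 197.7 = 521.2 kN/m.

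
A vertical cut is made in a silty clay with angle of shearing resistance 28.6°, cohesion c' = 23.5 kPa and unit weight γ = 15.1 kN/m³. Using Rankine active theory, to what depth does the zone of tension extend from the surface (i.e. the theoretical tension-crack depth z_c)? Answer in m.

5.24 m

K_a = tan²(45° − 28.6°/2) = 0.3525; √K_a = 0.5938.
The active pressure is zero where K_a γ z = 2c√K_a, so z_c = 2c/(γ√K_a) = 2×23.5/(15.1×0.5938) = 5.242 m.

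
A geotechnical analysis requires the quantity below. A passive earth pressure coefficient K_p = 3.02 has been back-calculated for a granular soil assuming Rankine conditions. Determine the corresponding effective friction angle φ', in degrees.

K_p = (1+sin φ)/(1−sin φ) ⇒ sin φ = (K_p − 1)/(K_p + 1) = 0.5025.
φ = arcsin(0.5025) = 30.16°.

30.2°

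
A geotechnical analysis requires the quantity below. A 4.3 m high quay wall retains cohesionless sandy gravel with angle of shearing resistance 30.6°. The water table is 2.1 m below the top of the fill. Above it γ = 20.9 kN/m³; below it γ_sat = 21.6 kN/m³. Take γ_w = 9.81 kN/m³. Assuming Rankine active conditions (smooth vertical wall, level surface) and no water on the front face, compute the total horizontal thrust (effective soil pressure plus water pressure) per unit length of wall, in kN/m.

K_a = tan²(45° − φ/2) = 0.3253.
γ' = 21.6 − 9.81 = 11.79 kN/m³. Depth below WT = 2.2 m.
σ'_h at WT = K_a γ d_w = 14.28 kPa; at base = 14.28 + K_a γ' × 2.2 = 22.72 kPa.
P₁ (0–2.1 m) = ½×14.28×2.1 = 14.99. P₂ (2.1–4.3 m) = ½(14.28+22.72)×2.2 = 40.70.
P_w = ½ γ_w h₂² = 0.5×9.81×2.2² = 23.74. Total = 14.99+40.70+23.74 = 79.43 kN/m.

79.4 kN/m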